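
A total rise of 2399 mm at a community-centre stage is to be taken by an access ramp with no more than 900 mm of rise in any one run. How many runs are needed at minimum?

3 runs

2399 / 900 = 2.666 → round up to 3 ramp runs.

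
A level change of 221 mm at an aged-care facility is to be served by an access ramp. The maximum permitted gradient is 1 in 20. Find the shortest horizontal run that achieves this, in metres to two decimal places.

Run = rise × 20 = 221 × 20 = 4420 mm.
4420 mm = 4.42 m.

4.42 m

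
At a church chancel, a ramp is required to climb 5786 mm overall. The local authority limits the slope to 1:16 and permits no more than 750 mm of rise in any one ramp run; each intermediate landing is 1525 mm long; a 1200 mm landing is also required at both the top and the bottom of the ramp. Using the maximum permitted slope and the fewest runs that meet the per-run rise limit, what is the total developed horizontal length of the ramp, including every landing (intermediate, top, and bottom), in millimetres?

105651 mm

At most 750 each: 5786/750 = 7.71, giving 8 ramp runs. That means 7 intermediate landings.
Horizontal run for 5786 mm of rise at 1:16 is 5786 × 16 = 92576 mm.
Intermediate landings: 7 × 1525 = 10675 mm.
Top and bottom landings: 2 × 1200 = 2400 mm.
Total = 92576 + 10675 + 2400 = 105651 mm.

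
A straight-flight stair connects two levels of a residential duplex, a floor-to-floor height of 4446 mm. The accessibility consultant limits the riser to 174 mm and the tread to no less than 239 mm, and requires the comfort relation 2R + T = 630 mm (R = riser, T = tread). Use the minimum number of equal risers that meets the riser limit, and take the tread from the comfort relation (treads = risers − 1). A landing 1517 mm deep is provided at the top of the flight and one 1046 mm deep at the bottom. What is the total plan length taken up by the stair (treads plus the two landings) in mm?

At most 174 each: 4446/174 = 25.55, giving 26 risers.
Riser R = 4446 / 26 = 171 mm, within the 174 mm limit.
Tread T = 630 − 2 × 171 = 288 mm (≥ 239 mm).
Treads = 26 − 1 = 25; going = 25 × 288 = 7200 mm.
Enclosure = 7200 + 1517 + 1046 = 9763 mm.

9763 mm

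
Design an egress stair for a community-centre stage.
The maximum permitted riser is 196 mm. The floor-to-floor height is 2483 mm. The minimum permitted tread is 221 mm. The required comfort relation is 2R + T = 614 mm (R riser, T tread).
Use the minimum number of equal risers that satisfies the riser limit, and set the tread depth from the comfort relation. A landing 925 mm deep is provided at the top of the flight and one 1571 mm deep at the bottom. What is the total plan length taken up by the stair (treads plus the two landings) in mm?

5280 mm

2483 / 196 = 12.668 → round up to 13 risers.
R = 2483 ÷ 13 = 191 mm.
From 2R + T = 614: T = 614 − 382 = 232 mm.
13 risers give 12 treads; going = 12 × 232 = 2784 mm.
Enclosure = 2784 + 925 + 1571 = 5280 mm.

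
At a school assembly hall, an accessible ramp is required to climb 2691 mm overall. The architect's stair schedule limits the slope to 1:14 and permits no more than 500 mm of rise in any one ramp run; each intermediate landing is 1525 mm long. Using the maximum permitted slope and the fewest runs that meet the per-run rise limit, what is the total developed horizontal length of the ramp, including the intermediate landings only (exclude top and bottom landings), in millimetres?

45299 mm

2691 / 500 = 5.38, so 6 ramp runs are needed. That means 5 intermediate landings.
Horizontal run for 2691 mm of rise at 1:14 is 2691 × 14 = 37674 mm.
5 intermediate landings contribute 5 × 1525 = 7625 mm.
Total developed length = 37674 + 7625 = 45299 mm.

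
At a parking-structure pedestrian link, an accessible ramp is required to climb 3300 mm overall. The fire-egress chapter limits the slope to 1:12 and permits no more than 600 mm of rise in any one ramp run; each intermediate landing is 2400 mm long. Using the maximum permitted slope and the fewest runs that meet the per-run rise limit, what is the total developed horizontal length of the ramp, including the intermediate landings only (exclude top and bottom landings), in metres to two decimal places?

At most 600 each: 3300/600 = 5.50, giving 6 ramp runs. That means 5 intermediate landings.
Horizontal run for 3300 mm of rise at 1:12 is 3300 × 12 = 39600 mm.
5 intermediate landings contribute 5 × 2400 = 12000 mm.
Developed length = 39600 + 12000 = 51600 mm.
= 51.60 m.

51.60 m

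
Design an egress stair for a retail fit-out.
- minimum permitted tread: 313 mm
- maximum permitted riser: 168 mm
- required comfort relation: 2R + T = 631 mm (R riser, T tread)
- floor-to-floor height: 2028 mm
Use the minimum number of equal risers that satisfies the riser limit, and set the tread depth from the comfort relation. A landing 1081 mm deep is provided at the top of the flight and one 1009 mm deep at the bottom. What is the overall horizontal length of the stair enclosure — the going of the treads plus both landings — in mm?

2028 / 168 = 12.07, so 13 risers are needed.
Riser R = 2028 / 13 = 156 mm, within the 168 mm limit.
T = 631 − 2·156 = 319 mm, which satisfies the 313 mm minimum.
13 risers give 12 treads; going = 12 × 319 = 3828 mm.
Add landings: 3828 + 1081 + 1009 = 5918 mm.

5918 mm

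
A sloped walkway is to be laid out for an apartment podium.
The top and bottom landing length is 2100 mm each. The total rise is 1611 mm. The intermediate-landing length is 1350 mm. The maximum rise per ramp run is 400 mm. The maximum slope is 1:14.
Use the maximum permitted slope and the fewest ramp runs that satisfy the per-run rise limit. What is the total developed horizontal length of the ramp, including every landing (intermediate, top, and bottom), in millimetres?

⌈1611/400⌉ = 5 ramp runs. That means 4 intermediate landings.
Ramp run (horizontal) at 1:14: 1611 × 14 = 22554 mm.
Intermediate landings: 4 × 1350 = 5400 mm.
Top and bottom landings: 2 × 2100 = 4200 mm.
Total = 22554 + 5400 + 4200 = 32154 mm.

32154 mm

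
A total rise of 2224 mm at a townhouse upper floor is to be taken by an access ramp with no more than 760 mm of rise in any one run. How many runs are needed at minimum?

2224 / 760 = 2.93, so 3 ramp runs are needed.

3 runs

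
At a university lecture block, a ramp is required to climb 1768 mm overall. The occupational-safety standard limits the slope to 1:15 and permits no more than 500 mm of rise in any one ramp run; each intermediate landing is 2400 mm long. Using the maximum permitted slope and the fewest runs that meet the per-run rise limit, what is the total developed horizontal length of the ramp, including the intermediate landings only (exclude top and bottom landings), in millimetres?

33720 mm

⌈1768/500⌉ = 4 ramp runs. That means 3 intermediate landings.
Ramp run (horizontal) at 1:15: 1768 × 15 = 26520 mm.
Intermediate landings: 3 × 2400 = 7200 mm.
Developed length = 26520 + 7200 = 33720 mm.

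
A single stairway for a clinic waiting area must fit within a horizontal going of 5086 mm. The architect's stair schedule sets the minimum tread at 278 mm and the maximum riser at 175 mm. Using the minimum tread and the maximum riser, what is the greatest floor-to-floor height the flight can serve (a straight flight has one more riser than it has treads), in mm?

5086 / 278 = 18.29, so 18 treads fit.
Risers = treads + 1 = 19.
Maximum height = 19 × 175 = 3325 mm.

3325 mm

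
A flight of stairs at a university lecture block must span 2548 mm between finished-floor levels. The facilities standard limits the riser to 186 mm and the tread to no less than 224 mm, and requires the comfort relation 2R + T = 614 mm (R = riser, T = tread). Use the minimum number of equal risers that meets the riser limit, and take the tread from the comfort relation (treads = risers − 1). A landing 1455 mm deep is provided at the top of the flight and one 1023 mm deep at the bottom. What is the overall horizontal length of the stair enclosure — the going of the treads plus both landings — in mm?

5728 mm

⌈2548/186⌉ = 14 risers.
Each riser is 2548/14 = 182 mm (≤ 186 mm).
T = 614 − 2·182 = 250 mm, which satisfies the 224 mm minimum.
Going = (14 − 1) × 250 = 3250 mm.
Add landings: 3250 + 1455 + 1023 = 5728 mm.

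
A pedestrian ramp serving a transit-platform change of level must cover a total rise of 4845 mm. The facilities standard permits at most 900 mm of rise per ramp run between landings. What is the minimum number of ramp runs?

6 runs

4845 / 900 = 5.383 → round up to 6 ramp runs.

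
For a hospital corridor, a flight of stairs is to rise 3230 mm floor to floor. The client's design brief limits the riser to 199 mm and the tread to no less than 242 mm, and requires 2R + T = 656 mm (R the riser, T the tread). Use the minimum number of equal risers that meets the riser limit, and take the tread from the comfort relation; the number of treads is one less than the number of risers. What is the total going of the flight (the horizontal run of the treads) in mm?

4416 mm

⌈3230/199⌉ = 17 risers.
R = 3230 ÷ 17 = 190 mm.
From 2R + T = 656: T = 656 − 380 = 276 mm.
Going = (17 − 1) × 276 = 4416 mm.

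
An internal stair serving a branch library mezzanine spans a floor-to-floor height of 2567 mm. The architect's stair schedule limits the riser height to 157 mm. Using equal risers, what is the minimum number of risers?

17 risers

⌈2567/157⌉ = 17 risers.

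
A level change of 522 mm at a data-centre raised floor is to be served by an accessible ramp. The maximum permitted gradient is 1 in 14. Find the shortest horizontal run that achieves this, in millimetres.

Run = rise × 14 = 522 × 14 = 7308 mm.

7308 mm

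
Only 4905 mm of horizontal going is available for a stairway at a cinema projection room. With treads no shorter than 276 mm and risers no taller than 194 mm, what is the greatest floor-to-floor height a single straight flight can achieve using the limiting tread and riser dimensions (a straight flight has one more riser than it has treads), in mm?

Treads that fit: ⌊4905 / 276⌋ = 17.
Risers = treads + 1 = 18.
Maximum height = 18 × 194 = 3492 mm.

3492 mm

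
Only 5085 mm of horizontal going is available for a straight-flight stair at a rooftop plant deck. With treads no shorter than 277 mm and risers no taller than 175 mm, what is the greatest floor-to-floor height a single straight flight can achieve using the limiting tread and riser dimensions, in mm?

Treads that fit: ⌊5085 / 277⌋ = 18.
Risers = treads + 1 = 19.
Maximum height = 19 × 175 = 3325 mm.

3325 mm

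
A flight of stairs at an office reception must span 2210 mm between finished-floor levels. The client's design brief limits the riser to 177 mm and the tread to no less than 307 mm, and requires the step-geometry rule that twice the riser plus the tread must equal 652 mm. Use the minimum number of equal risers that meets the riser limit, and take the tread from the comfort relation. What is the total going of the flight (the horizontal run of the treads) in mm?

3744 mm

⌈2210/177⌉ = 13 risers.
R = 2210 ÷ 13 = 170 mm.
From 2R + T = 652: T = 652 − 340 = 312 mm.
13 risers give 12 treads; going = 12 × 312 = 3744 mm.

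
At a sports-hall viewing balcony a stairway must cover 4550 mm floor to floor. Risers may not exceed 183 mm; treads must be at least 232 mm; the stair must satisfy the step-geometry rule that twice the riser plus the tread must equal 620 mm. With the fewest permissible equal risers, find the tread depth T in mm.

4550 / 183 = 24.863 → round up to 25 risers.
Riser R = 4550 / 25 = 182 mm, within the 183 mm limit.
From 2R + T = 620: T = 620 − 364 = 256 mm.

256 mm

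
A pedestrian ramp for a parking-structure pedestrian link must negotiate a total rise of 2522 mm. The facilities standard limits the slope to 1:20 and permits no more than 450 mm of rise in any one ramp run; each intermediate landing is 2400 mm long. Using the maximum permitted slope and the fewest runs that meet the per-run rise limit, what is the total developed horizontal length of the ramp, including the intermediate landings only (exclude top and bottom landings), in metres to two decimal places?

62.44 m

At most 450 each: 2522/450 = 5.60, giving 6 ramp runs. That means 5 intermediate landings.
Ramp run (horizontal) at 1:20: 2522 × 20 = 50440 mm.
Intermediate landings: 5 × 2400 = 12000 mm.
Developed length = 50440 + 12000 = 62440 mm.
= 62.44 m.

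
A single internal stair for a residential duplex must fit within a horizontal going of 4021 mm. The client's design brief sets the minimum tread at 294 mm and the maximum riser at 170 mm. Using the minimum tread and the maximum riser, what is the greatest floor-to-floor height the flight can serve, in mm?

2380 mm

Treads that fit: ⌊4021 / 294⌋ = 13.
Risers = treads + 1 = 14.
Maximum height = 14 × 170 = 2380 mm.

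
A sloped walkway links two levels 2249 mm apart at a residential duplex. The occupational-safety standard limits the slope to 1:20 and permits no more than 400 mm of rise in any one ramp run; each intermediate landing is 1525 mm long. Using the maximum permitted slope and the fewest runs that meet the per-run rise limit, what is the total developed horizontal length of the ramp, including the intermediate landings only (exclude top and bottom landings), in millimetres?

At most 400 each: 2249/400 = 5.62, giving 6 ramp runs. That means 5 intermediate landings.
Horizontal run for 2249 mm of rise at 1:20 is 2249 × 20 = 44980 mm.
5 intermediate landings contribute 5 × 1525 = 7625 mm.
Developed length = 44980 + 7625 = 52605 mm.

52605 mm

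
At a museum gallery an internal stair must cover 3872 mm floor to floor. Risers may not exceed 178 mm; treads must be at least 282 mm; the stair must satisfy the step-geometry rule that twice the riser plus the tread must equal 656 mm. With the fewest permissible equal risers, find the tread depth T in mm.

304 mm

At most 178 each: 3872/178 = 21.75, giving 22 risers.
Each riser is 3872/22 = 176 mm (≤ 178 mm).
T = 656 − 2·176 = 304 mm, which satisfies the 282 mm minimum.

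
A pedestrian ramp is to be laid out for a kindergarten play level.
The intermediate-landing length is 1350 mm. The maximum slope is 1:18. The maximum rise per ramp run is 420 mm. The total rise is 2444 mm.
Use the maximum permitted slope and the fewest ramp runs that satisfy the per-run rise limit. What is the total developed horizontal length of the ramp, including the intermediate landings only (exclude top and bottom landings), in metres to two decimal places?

50.74 m

⌈2444/420⌉ = 6 ramp runs. That means 5 intermediate landings.
Horizontal run for 2444 mm of rise at 1:18 is 2444 × 18 = 43992 mm.
5 intermediate landings contribute 5 × 1350 = 6750 mm.
Total developed length = 43992 + 6750 = 50742 mm.
= 50.74 m.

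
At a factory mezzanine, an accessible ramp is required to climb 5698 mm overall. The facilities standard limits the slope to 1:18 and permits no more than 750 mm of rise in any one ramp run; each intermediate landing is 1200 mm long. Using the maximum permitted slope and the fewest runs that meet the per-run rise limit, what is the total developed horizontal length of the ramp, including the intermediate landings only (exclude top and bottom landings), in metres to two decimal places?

5698 / 750 = 7.60, so 8 ramp runs are needed. That means 7 intermediate landings.
Ramp run (horizontal) at 1:18: 5698 × 18 = 102564 mm.
Intermediate landings: 7 × 1200 = 8400 mm.
Total developed length = 102564 + 8400 = 110964 mm.
= 110.96 m.

110.96 m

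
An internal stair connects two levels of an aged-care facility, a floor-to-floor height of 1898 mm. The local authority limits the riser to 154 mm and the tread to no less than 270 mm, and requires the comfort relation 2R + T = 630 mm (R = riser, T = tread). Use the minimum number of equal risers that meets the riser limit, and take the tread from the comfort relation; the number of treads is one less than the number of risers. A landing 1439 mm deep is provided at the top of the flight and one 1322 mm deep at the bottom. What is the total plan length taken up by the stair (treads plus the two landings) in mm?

6817 mm

1898 / 154 = 12.325 → round up to 13 risers.
Riser R = 1898 / 13 = 146 mm, within the 154 mm limit.
T = 630 − 2·146 = 338 mm, which satisfies the 270 mm minimum.
Going = (13 − 1) × 338 = 4056 mm.
Add landings: 4056 + 1439 + 1322 = 6817 mm.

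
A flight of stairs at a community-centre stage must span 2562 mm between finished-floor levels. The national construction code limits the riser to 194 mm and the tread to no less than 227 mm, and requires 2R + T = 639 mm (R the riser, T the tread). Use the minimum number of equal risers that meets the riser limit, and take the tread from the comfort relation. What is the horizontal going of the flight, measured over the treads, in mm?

2562 / 194 = 13.21, so 14 risers are needed.
Each riser is 2562/14 = 183 mm (≤ 194 mm).
Tread T = 639 − 2 × 183 = 273 mm (≥ 227 mm).
14 risers give 13 treads; going = 13 × 273 = 3549 mm.

3549 mm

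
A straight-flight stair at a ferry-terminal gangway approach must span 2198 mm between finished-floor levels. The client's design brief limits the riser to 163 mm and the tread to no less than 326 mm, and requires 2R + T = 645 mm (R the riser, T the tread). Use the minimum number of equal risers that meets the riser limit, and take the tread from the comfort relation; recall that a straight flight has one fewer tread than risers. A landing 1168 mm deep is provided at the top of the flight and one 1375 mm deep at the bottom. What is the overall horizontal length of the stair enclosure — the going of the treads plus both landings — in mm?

6846 mm

⌈2198/163⌉ = 14 risers.
R = 2198 ÷ 14 = 157 mm.
From 2R + T = 645: T = 645 − 314 = 331 mm.
Going = (14 − 1) × 331 = 4303 mm.
Add landings: 4303 + 1168 + 1375 = 6846 mm.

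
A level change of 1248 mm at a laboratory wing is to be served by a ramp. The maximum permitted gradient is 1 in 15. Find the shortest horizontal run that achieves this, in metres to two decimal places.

Run = rise × 15 = 1248 × 15 = 18720 mm.
18720 mm = 18.72 m.

18.72 m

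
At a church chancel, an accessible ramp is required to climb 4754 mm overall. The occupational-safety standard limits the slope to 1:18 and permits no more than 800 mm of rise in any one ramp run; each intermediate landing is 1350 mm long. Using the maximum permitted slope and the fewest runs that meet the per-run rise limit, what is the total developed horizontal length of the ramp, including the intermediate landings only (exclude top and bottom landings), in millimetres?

⌈4754/800⌉ = 6 ramp runs. That means 5 intermediate landings.
Ramp run (horizontal) at 1:18: 4754 × 18 = 85572 mm.
5 intermediate landings contribute 5 × 1350 = 6750 mm.
Developed length = 85572 + 6750 = 92322 mm.

92322 mm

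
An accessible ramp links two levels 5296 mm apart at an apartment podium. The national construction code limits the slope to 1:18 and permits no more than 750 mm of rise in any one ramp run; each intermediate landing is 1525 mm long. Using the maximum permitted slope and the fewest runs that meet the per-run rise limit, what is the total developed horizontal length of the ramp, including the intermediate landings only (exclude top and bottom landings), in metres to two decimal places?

At most 750 each: 5296/750 = 7.06, giving 8 ramp runs. That means 7 intermediate landings.
Horizontal run for 5296 mm of rise at 1:18 is 5296 × 18 = 95328 mm.
7 intermediate landings contribute 7 × 1525 = 10675 mm.
Total developed length = 95328 + 10675 = 106003 mm.
= 106.00 m.

106.00 m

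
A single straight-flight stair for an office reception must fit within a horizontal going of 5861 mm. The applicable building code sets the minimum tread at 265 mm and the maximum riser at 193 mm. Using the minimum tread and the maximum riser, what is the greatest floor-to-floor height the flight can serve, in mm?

Treads that fit: ⌊5861 / 265⌋ = 22.
Risers = treads + 1 = 23.
Maximum height = 23 × 193 = 4439 mm.

4439 mm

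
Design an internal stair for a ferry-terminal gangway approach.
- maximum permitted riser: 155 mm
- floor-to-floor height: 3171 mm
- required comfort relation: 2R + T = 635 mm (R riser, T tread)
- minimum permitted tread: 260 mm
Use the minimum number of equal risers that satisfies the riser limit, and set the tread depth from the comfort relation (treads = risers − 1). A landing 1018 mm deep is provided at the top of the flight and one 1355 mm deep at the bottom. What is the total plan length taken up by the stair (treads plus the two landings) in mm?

At most 155 each: 3171/155 = 20.46, giving 21 risers.
Each riser is 3171/21 = 151 mm (≤ 155 mm).
From 2R + T = 635: T = 635 − 302 = 333 mm.
Going = (21 − 1) × 333 = 6660 mm.
Enclosure = 6660 + 1018 + 1355 = 9033 mm.

9033 mm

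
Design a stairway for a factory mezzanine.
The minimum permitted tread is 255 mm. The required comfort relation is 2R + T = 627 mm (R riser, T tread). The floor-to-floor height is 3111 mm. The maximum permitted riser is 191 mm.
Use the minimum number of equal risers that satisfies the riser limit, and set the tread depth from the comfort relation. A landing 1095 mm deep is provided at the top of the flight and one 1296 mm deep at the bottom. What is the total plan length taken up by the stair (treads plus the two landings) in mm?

6567 mm

⌈3111/191⌉ = 17 risers.
Each riser is 3111/17 = 183 mm (≤ 191 mm).
T = 627 − 2·183 = 261 mm, which satisfies the 255 mm minimum.
17 risers give 16 treads; going = 16 × 261 = 4176 mm.
Add landings: 4176 + 1095 + 1296 = 6567 mm.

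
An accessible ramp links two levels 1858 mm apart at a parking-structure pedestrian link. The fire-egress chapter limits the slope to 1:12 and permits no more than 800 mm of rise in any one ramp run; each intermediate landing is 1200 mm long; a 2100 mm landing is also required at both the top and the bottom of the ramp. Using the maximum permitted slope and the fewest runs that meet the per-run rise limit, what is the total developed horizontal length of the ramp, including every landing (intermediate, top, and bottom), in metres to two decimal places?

28.90 m

⌈1858/800⌉ = 3 ramp runs. That means 2 intermediate landings.
Ramp run (horizontal) at 1:12: 1858 × 12 = 22296 mm.
2 intermediate landings contribute 2 × 1200 = 2400 mm.
Top and bottom landings: 2 × 2100 = 4200 mm.
Total = 22296 + 2400 + 4200 = 28896 mm.
= 28.90 m.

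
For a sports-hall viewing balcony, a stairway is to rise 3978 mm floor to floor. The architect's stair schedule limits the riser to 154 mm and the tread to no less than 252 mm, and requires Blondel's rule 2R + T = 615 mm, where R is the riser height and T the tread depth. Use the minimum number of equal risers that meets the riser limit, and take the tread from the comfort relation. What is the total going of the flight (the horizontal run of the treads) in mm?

7725 mm

3978 / 154 = 25.831 → round up to 26 risers.
Each riser is 3978/26 = 153 mm (≤ 154 mm).
Tread T = 615 − 2 × 153 = 309 mm (≥ 252 mm).
Treads = 26 − 1 = 25; going = 25 × 309 = 7725 mm.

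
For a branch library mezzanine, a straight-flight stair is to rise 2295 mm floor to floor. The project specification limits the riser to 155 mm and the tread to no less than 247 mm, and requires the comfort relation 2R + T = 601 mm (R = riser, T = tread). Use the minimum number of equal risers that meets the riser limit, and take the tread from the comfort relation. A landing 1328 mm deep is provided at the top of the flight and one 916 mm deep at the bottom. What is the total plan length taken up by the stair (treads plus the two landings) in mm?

At most 155 each: 2295/155 = 14.81, giving 15 risers.
R = 2295 ÷ 15 = 153 mm.
From 2R + T = 601: T = 601 − 306 = 295 mm.
Treads = 15 − 1 = 14; going = 14 × 295 = 4130 mm.
Add landings: 4130 + 1328 + 916 = 6374 mm.

6374 mm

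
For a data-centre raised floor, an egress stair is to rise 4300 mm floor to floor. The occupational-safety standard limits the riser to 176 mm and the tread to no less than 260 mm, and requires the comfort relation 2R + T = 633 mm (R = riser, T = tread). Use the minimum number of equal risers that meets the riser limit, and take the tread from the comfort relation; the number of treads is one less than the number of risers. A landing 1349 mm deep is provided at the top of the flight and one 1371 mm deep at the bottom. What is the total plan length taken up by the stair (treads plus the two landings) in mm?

At most 176 each: 4300/176 = 24.43, giving 25 risers.
Riser R = 4300 / 25 = 172 mm, within the 176 mm limit.
Tread T = 633 − 2 × 172 = 289 mm (≥ 260 mm).
25 risers give 24 treads; going = 24 × 289 = 6936 mm.
Enclosure = 6936 + 1349 + 1371 = 9656 mm.

9656 mm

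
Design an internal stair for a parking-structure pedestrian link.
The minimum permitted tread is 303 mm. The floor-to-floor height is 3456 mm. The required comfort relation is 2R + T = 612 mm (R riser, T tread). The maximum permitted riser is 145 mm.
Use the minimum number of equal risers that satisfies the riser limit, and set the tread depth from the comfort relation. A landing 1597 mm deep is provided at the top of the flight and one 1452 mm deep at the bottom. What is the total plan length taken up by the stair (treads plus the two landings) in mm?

10501 mm

3456 / 145 = 23.834 → round up to 24 risers.
Riser R = 3456 / 24 = 144 mm, within the 145 mm limit.
T = 612 − 2·144 = 324 mm, which satisfies the 303 mm minimum.
Going = (24 − 1) × 324 = 7452 mm.
Add landings: 7452 + 1597 + 1452 = 10501 mm.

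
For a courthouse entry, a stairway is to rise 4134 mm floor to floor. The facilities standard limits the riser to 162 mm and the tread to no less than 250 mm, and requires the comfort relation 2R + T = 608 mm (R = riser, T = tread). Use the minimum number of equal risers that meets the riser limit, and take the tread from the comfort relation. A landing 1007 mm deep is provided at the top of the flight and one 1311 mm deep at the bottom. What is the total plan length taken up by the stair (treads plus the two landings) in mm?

9568 mm

4134 / 162 = 25.52, so 26 risers are needed.
Riser R = 4134 / 26 = 159 mm, within the 162 mm limit.
T = 608 − 2·159 = 290 mm, which satisfies the 250 mm minimum.
Treads = 26 − 1 = 25; going = 25 × 290 = 7250 mm.
Enclosure = 7250 + 1007 + 1311 = 9568 mm.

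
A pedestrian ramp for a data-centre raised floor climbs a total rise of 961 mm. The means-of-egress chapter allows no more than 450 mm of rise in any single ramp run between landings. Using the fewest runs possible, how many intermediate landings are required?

2 intermediate landings

961 / 450 = 2.14, so 3 ramp runs are needed.
3 runs are separated by 2 intermediate landings.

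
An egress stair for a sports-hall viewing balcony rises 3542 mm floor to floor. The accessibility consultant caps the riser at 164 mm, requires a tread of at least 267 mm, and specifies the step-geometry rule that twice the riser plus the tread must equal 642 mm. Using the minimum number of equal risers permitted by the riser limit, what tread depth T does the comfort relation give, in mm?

3542 / 164 = 21.598 → round up to 22 risers.
R = 3542 ÷ 22 = 161 mm.
From 2R + T = 642: T = 642 − 322 = 320 mm.

320 mm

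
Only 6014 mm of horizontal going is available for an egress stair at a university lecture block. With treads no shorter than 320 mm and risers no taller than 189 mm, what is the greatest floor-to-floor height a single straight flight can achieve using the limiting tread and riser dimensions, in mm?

3591 mm

Treads that fit: ⌊6014 / 320⌋ = 18.
Risers = treads + 1 = 19.
Maximum height = 19 × 189 = 3591 mm.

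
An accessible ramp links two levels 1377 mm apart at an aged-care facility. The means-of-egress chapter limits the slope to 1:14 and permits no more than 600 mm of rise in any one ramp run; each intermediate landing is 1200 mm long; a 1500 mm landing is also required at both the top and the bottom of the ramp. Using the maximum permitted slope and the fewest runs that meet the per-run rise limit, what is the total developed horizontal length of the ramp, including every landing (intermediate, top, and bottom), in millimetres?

24678 mm

⌈1377/600⌉ = 3 ramp runs. That means 2 intermediate landings.
Ramp run (horizontal) at 1:14: 1377 × 14 = 19278 mm.
Intermediate landings: 2 × 1200 = 2400 mm.
Top and bottom landings: 2 × 1500 = 3000 mm.
Total = 19278 + 2400 + 3000 = 24678 mm.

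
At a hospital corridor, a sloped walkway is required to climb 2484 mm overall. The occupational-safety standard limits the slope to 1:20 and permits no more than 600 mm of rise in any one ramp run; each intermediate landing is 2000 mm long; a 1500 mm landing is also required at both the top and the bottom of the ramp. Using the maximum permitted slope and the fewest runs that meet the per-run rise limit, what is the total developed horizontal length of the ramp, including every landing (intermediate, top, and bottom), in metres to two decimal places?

60.68 m

⌈2484/600⌉ = 5 ramp runs. That means 4 intermediate landings.
Horizontal run for 2484 mm of rise at 1:20 is 2484 × 20 = 49680 mm.
4 intermediate landings contribute 4 × 2000 = 8000 mm.
Top and bottom landings: 2 × 1500 = 3000 mm.
Total = 49680 + 8000 + 3000 = 60680 mm.
= 60.68 m.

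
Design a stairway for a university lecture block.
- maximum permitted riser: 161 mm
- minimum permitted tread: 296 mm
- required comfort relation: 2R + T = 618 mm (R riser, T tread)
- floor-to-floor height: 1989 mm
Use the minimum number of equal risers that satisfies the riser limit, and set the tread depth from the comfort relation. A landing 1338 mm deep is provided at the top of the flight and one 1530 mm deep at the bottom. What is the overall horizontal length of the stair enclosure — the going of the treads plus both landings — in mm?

1989 / 161 = 12.35, so 13 risers are needed.
Riser R = 1989 / 13 = 153 mm, within the 161 mm limit.
From 2R + T = 618: T = 618 − 306 = 312 mm.
13 risers give 12 treads; going = 12 × 312 = 3744 mm.
Enclosure = 3744 + 1338 + 1530 = 6612 mm.

6612 mm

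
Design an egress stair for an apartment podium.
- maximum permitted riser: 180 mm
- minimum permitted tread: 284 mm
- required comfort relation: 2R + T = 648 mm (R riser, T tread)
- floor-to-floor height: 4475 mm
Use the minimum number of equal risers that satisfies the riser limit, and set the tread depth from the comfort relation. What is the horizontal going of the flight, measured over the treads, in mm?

4475 / 180 = 24.86, so 25 risers are needed.
Riser R = 4475 / 25 = 179 mm, within the 180 mm limit.
Tread T = 648 − 2 × 179 = 290 mm (≥ 284 mm).
25 risers give 24 treads; going = 24 × 290 = 6960 mm.

6960 mm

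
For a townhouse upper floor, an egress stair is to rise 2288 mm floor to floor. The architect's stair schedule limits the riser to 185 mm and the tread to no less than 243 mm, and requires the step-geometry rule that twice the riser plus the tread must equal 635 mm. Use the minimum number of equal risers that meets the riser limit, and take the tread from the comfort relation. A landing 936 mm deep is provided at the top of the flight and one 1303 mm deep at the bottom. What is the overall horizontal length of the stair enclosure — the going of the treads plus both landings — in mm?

5635 mm

2288 / 185 = 12.368 → round up to 13 risers.
Each riser is 2288/13 = 176 mm (≤ 185 mm).
Tread T = 635 − 2 × 176 = 283 mm (≥ 243 mm).
13 risers give 12 treads; going = 12 × 283 = 3396 mm.
Enclosure = 3396 + 936 + 1303 = 5635 mm.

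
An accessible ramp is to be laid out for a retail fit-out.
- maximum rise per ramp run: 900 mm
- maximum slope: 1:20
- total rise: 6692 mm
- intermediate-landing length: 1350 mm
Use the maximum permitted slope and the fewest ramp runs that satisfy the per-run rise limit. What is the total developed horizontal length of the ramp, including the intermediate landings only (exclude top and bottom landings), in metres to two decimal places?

At most 900 each: 6692/900 = 7.44, giving 8 ramp runs. That means 7 intermediate landings.
Horizontal run for 6692 mm of rise at 1:20 is 6692 × 20 = 133840 mm.
7 intermediate landings contribute 7 × 1350 = 9450 mm.
Total developed length = 133840 + 9450 = 143290 mm.
= 143.29 m.

143.29 m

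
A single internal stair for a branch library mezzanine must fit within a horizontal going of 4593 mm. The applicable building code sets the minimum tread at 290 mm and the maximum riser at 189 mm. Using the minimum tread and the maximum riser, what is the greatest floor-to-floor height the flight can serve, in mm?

3024 mm

4593 / 290 = 15.84, so 15 treads fit.
Risers = treads + 1 = 16.
Maximum height = 16 × 189 = 3024 mm.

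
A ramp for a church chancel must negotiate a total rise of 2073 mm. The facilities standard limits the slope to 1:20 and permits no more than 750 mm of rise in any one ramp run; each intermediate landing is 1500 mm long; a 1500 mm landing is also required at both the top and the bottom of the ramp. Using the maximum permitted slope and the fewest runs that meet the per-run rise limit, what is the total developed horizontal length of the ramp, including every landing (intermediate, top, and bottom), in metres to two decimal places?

47.46 m

2073 / 750 = 2.76, so 3 ramp runs are needed. That means 2 intermediate landings.
Ramp run (horizontal) at 1:20: 2073 × 20 = 41460 mm.
2 intermediate landings contribute 2 × 1500 = 3000 mm.
Top and bottom landings: 2 × 1500 = 3000 mm.
Total = 41460 + 3000 + 3000 = 47460 mm.
= 47.46 m.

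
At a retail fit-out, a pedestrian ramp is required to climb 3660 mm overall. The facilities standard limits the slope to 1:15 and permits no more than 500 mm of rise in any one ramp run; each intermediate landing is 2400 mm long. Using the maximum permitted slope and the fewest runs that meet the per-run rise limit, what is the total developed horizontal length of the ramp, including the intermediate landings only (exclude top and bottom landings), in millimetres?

71700 mm

At most 500 each: 3660/500 = 7.32, giving 8 ramp runs. That means 7 intermediate landings.
Horizontal run for 3660 mm of rise at 1:15 is 3660 × 15 = 54900 mm.
7 intermediate landings contribute 7 × 2400 = 16800 mm.
Developed length = 54900 + 16800 = 71700 mm.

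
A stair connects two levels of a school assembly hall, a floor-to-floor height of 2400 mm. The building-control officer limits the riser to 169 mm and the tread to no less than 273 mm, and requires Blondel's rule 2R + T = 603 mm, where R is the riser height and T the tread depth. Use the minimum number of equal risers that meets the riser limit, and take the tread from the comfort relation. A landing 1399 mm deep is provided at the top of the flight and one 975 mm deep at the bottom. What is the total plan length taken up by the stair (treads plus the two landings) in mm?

⌈2400/169⌉ = 15 risers.
R = 2400 ÷ 15 = 160 mm.
From 2R + T = 603: T = 603 − 320 = 283 mm.
Treads = 15 − 1 = 14; going = 14 × 283 = 3962 mm.
Enclosure = 3962 + 1399 + 975 = 6336 mm.

6336 mm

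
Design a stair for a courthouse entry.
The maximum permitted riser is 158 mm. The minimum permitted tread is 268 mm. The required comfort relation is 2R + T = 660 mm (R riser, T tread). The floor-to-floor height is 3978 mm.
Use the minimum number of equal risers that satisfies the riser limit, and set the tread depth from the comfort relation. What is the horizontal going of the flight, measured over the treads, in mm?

8850 mm

⌈3978/158⌉ = 26 risers.
Each riser is 3978/26 = 153 mm (≤ 158 mm).
T = 660 − 2·153 = 354 mm, which satisfies the 268 mm minimum.
Going = (26 − 1) × 354 = 8850 mm.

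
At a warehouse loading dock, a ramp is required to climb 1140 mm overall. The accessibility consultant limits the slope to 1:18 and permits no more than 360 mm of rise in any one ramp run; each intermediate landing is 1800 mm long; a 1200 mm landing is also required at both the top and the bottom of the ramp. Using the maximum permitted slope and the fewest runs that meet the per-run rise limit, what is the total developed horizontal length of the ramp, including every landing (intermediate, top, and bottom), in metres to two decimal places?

⌈1140/360⌉ = 4 ramp runs. That means 3 intermediate landings.
Horizontal run for 1140 mm of rise at 1:18 is 1140 × 18 = 20520 mm.
3 intermediate landings contribute 3 × 1800 = 5400 mm.
Top and bottom landings: 2 × 1200 = 2400 mm.
Total = 20520 + 5400 + 2400 = 28320 mm.
= 28.32 m.

28.32 m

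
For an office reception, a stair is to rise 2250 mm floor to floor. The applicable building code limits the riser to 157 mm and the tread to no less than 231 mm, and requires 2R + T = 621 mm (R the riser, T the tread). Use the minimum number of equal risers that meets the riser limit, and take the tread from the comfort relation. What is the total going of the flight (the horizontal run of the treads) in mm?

⌈2250/157⌉ = 15 risers.
Riser R = 2250 / 15 = 150 mm, within the 157 mm limit.
T = 621 − 2·150 = 321 mm, which satisfies the 231 mm minimum.
15 risers give 14 treads; going = 14 × 321 = 4494 mm.

4494 mm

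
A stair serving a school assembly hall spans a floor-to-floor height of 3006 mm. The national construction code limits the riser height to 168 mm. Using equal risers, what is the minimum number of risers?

3006 / 168 = 17.89, so 18 risers are needed.

18 risers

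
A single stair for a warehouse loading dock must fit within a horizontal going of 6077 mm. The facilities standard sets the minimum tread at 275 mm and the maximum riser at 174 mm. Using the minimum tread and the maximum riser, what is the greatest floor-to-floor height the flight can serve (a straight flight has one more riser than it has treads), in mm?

Treads that fit: ⌊6077 / 275⌋ = 22.
Risers = treads + 1 = 23.
Maximum height = 23 × 174 = 4002 mm.

4002 mm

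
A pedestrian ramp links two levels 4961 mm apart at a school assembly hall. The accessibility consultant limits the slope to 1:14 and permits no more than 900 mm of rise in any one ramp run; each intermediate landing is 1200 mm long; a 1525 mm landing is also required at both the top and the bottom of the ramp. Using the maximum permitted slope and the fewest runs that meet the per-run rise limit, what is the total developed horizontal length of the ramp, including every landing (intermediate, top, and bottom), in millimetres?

78504 mm

⌈4961/900⌉ = 6 ramp runs. That means 5 intermediate landings.
Ramp run (horizontal) at 1:14: 4961 × 14 = 69454 mm.
Intermediate landings: 5 × 1200 = 6000 mm.
Top and bottom landings: 2 × 1525 = 3050 mm.
Total = 69454 + 6000 + 3050 = 78504 mm.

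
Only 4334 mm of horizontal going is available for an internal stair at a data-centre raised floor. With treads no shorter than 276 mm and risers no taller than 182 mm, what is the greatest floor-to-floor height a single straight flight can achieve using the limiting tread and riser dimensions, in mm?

4334 / 276 = 15.70, so 15 treads fit.
Risers = treads + 1 = 16.
Maximum height = 16 × 182 = 2912 mm.

2912 mm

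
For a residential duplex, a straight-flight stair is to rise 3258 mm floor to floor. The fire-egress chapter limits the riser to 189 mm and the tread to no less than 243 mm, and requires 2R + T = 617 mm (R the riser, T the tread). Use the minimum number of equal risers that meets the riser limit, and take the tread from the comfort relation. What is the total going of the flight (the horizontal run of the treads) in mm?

At most 189 each: 3258/189 = 17.24, giving 18 risers.
R = 3258 ÷ 18 = 181 mm.
From 2R + T = 617: T = 617 − 362 = 255 mm.
Treads = 18 − 1 = 17; going = 17 × 255 = 4335 mm.

4335 mm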